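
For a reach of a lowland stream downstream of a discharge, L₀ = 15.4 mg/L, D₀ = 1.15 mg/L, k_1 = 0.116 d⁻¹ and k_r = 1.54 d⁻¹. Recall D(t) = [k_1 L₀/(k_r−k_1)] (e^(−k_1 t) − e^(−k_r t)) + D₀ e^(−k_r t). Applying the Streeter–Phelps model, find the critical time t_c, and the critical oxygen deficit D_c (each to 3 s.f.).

At the critical point dD/dt = 0, so k_1 L₀ e^(−k_1 t) = k_r D. Substituting D(t) from the Streeter–Phelps equation and solving for t gives
t_c = ln[(k_r/k_1)(1 − D₀(k_r−k_1)/(k_1 L₀))] / (k_r−k_1).
Here k_r−k_1 = 1.424 d⁻¹ and 1 − D₀(k_r−k_1)/(k_1 L₀) = 1 − 1.15×1.424/(0.116×15.4) = 0.08330, so
t_c = ln(13.28 × 0.08330) / 1.424 = 0.1006 / 1.424 = 0.07064 d.
L(t_c) = L₀ e^(−k_1 t_c) = 15.4 × 0.9918 = 15.27 mg/L, and at the critical point k_r D_c = k_1 L, so D_c = (0.116/1.54) × 15.27 = 1.151 mg/L.

t_c ≈ 0.0706 d; D_c ≈ 1.15 mg/L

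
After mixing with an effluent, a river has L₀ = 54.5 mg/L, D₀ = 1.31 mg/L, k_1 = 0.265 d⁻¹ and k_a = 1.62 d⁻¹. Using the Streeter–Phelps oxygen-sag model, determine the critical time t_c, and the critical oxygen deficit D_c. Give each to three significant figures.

t_c ≈ 1.24 d; D_c ≈ 6.42 mg/L

At the critical point dD/dt = 0, so k_1 L₀ e^(−k_1 t) = k_a D. Substituting D(t) from the Streeter–Phelps equation and solving for t gives
t_c = ln[(k_a/k_1)(1 − D₀(k_a−k_1)/(k_1 L₀))] / (k_a−k_1).
Here k_a−k_1 = 1.355 d⁻¹ and 1 − D₀(k_a−k_1)/(k_1 L₀) = 1 − 1.31×1.355/(0.265×54.5) = 0.8771, so
t_c = ln(6.113 × 0.8771) / 1.355 = 1.679 / 1.355 = 1.239 d.
L(t_c) = L₀ e^(−k_1 t_c) = 54.5 × 0.7201 = 39.24 mg/L, and at the critical point k_a D_c = k_1 L, so D_c = (0.265/1.62) × 39.24 = 6.419 mg/L.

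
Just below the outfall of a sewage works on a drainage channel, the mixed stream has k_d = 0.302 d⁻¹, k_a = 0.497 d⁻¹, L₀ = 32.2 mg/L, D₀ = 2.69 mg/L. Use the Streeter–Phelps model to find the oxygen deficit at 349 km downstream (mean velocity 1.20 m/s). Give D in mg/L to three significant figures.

D ≈ 9.19 mg/L

Travel time t = x/v = 349 km / (1.20 m/s) = 349000 m / 1.20 m/s = 290800 s = 3.366 d.
k_d L₀/(k_a−k_d) = 0.302×32.2/(0.497−0.302) = 9.724/0.1950 = 49.87 mg/L.
e^(−k_d t) = e^(−0.302×3.366) = 0.3618; e^(−k_a t) = e^(−0.497×3.366) = 0.1877.
D = 49.87 × (0.3618 − 0.1877) + 2.69 × 0.1877 = 8.684 + 0.5049 = 9.189 mg/L.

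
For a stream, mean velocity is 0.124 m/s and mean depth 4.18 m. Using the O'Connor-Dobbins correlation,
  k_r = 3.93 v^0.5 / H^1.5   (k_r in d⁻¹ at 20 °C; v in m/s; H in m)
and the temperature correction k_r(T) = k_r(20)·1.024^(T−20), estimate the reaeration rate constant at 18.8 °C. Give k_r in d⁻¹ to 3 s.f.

k_r ≈ 0.157 d⁻¹

k_r(20) = 3.93 × 0.124^0.5 / 4.18^1.5 = 3.93 × 0.3521 / 8.546 = 0.1619 d⁻¹.
k_r(18.8) = 0.1619 × 1.024^(18.8−20) = 0.1619 × 0.9719 = 0.1574 d⁻¹.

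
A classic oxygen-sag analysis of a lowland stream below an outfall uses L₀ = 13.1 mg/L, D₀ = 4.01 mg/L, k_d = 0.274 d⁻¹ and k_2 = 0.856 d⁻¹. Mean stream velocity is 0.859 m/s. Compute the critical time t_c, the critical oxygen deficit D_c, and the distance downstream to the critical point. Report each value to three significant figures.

With k_2/k_d = 3.124 and 1 − D₀(k_2−k_d)/(k_d L₀) = 0.3498,
t_c = ln(3.124 × 0.3498) / (0.856 − 0.274) = ln(1.093) / 0.5820 = 0.08875/0.5820 = 0.1525 d.
D_c = (k_d/k_2) L₀ e^(−k_d t_c) = (0.274/0.856) × 13.1 × e^(−0.274×0.1525) = 0.3201 × 13.1 × 0.9591 = 4.022 mg/L.
x_c = v t_c = 0.859 m/s × 0.1525 d × 86400 s/d = 11320 m ≈ 11.3 km.

t_c ≈ 0.152 d; D_c ≈ 4.02 mg/L; x_c ≈ 11.3 km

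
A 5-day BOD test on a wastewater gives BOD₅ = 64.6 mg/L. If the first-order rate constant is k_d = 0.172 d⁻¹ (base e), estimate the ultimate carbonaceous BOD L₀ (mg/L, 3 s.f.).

L₀ ≈ 112 mg/L

BOD₅ = L₀(1 − e^(−5k_d)) ⇒ L₀ = BOD₅ / (1 − e^(−5×0.172))
= 64.6 / (1 − 0.4232) = 64.6 / 0.5768 = 112.0 mg/L.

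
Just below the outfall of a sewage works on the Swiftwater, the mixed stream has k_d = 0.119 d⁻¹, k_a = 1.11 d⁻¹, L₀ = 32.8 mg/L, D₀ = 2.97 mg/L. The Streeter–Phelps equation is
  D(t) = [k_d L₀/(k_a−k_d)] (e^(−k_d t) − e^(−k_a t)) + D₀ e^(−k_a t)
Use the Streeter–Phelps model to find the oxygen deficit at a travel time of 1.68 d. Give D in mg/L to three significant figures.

k_d L₀/(k_a−k_d) = 0.119×32.8/(1.11−0.119) = 3.903/0.9910 = 3.939 mg/L.
e^(−k_d t) = e^(−0.119×1.680) = 0.8188; e^(−k_a t) = e^(−1.11×1.680) = 0.1549.
D = 3.939 × (0.8188 − 0.1549) + 2.97 × 0.1549 = 2.615 + 0.4601 = 3.075 mg/L.

D ≈ 3.07 mg/L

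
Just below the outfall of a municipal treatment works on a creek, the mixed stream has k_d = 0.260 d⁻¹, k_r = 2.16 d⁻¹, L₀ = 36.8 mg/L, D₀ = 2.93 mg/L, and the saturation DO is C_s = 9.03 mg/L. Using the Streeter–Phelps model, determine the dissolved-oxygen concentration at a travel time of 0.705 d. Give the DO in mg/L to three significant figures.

k_d L₀/(k_r−k_d) = 0.260×36.8/(2.16−0.260) = 9.568/1.900 = 5.036 mg/L.
e^(−k_d t) = e^(−0.260×0.7050) = 0.8325; e^(−k_r t) = e^(−2.16×0.7050) = 0.2181.
D = 5.036 × (0.8325 − 0.2181) + 2.93 × 0.2181 = 3.094 + 0.6390 = 3.733 mg/L.
DO = C_s − D = 9.03 − 3.733 = 5.297 mg/L.

DO ≈ 5.30 mg/L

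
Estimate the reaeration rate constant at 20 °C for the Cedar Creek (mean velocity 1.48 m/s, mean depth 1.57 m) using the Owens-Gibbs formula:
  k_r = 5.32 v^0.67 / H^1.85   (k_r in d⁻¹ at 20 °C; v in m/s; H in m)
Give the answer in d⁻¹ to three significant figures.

k_r = 5.32 × 1.48^0.67 / 1.57^1.85 = 5.32 × 1.300 / 2.304 = 3.003 d⁻¹.

k_r ≈ 3.00 d⁻¹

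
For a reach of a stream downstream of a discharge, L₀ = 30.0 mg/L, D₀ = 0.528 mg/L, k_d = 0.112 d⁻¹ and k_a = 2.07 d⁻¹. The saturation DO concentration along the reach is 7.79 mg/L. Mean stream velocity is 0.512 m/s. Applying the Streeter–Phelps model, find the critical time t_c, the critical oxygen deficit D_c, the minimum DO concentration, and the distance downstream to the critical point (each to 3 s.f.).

t_c ≈ 1.30 d; D_c ≈ 1.40 mg/L; min DO ≈ 6.39 mg/L; x_c ≈ 57.6 km

t_c = [1/(k_a−k_d)] ln[(k_a/k_d)(1 − D₀(k_a−k_d)/(k_d L₀))]
= [1/(2.07−0.112)] ln[(2.07/0.112)(1 − 0.528×1.958/(0.112×30.0))]
= (1/1.958) ln[18.48 × 0.6923] = 0.5107 × ln(12.80) = 0.5107 × 2.549 = 1.302 d.
D_c = (k_d/k_a) L₀ e^(−k_d t_c) = (0.112/2.07) × 30.0 × e^(−0.112×1.302) = 0.05411 × 30.0 × 0.8643 = 1.403 mg/L.
Minimum DO = C_s − D_c = 7.79 − 1.403 = 6.387 mg/L.
x_c = v t_c = 0.512 m/s × 1.302 d × 86400 s/d = 57590 m ≈ 57.6 km.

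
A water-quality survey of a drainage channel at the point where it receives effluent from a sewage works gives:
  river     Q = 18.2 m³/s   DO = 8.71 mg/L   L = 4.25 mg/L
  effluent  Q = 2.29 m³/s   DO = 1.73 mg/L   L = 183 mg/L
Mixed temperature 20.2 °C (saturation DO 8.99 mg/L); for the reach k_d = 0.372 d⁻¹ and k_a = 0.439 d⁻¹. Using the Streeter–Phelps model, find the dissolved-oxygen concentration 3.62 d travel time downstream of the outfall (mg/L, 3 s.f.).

Mixed DO = (18.2×8.71 + 2.29×1.73)/(18.2+2.29) = 162.5/20.49 = 7.930 mg/L.
Mixed L₀ = (18.2×4.25 + 2.29×183)/(20.49) = 496.4/20.49 = 24.23 mg/L.
Initial deficit D₀ = C_s − DO₀ = 8.99 − 7.930 = 1.060 mg/L.
D(3.62) = [0.372×24.23/(0.439−0.372)](e^(−0.372×3.62) − e^(−0.439×3.62)) + 1.060 e^(−0.439×3.62)
= 134.5 × (0.2601 − 0.2041) + 1.060 × 0.2041 = 7.752 mg/L.
DO = 8.99 − 7.752 = 1.238 mg/L.

DO ≈ 1.24 mg/L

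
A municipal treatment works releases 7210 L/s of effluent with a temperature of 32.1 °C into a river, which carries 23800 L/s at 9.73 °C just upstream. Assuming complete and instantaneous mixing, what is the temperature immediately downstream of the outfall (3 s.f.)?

14.9 °C

Flow-weighted mixing: C = (Q_r C_r + Q_w C_w)/(Q_r + Q_w)
= (23800×9.73 + 7210×32.1)/(23800 + 7210) = 463000/31010 = 14.93 °C.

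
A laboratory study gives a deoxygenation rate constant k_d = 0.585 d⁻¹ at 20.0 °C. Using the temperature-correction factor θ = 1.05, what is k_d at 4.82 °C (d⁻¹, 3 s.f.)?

k_d ≈ 0.279 d⁻¹

k_d(T₂) = k_d(T₁) · θ^(T₂−T₁) = 0.585 × 1.05^(4.82−20.0)
= 0.585 × 1.05^-15.2 = 0.585 × 0.4768 = 0.2789 d⁻¹.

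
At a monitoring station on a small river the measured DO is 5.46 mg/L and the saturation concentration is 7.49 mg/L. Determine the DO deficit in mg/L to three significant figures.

D = C_s − C = 7.49 − 5.46 = 2.03 mg/L.

D ≈ 2.03 mg/L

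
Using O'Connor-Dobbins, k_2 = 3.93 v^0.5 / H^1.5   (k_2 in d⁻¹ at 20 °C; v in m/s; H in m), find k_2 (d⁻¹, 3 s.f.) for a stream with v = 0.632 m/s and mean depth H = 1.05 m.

k_2 ≈ 2.90 d⁻¹

k_2 = 3.93 × 0.632^0.5 / 1.05^1.5 = 3.93 × 0.7950 / 1.076 = 2.904 d⁻¹.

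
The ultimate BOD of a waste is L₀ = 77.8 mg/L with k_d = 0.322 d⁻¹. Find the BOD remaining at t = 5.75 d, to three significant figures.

L ≈ 12.2 mg/L

L_t = L₀ e^(−k_d t) = 77.8 × e^(−0.322×5.75) = 77.8 × 0.1570 = 12.21 mg/L.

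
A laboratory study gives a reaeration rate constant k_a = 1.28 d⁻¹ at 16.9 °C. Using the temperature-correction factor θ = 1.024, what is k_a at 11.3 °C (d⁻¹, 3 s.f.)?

k_a(T₂) = k_a(T₁) · θ^(T₂−T₁) = 1.28 × 1.024^(11.3−16.9)
= 1.28 × 1.024^-5.60 = 1.28 × 0.8756 = 1.121 d⁻¹.

k_a ≈ 1.12 d⁻¹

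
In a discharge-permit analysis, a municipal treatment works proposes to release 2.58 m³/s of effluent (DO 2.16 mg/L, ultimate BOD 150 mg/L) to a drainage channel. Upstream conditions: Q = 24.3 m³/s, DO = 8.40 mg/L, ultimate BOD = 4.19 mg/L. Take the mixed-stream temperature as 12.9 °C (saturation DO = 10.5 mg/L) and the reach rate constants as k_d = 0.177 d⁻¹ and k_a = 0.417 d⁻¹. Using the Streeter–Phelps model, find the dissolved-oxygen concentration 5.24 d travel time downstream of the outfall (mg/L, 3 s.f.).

DO ≈ 6.40 mg/L

Mixed DO = (24.3×8.40 + 2.58×2.16)/(24.3+2.58) = 209.7/26.88 = 7.801 mg/L.
Mixed L₀ = (24.3×4.19 + 2.58×150)/(26.88) = 488.8/26.88 = 18.19 mg/L.
Initial deficit D₀ = C_s − DO₀ = 10.5 − 7.801 = 2.699 mg/L.
D(5.24) = [0.177×18.19/(0.417−0.177)](e^(−0.177×5.24) − e^(−0.417×5.24)) + 2.699 e^(−0.417×5.24)
= 13.41 × (0.3955 − 0.1125) + 2.699 × 0.1125 = 4.100 mg/L.
DO = 10.5 − 4.100 = 6.400 mg/L.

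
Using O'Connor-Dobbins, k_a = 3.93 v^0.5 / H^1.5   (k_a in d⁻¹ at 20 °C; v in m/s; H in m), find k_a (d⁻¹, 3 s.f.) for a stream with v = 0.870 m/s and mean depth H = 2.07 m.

k_a = 3.93 × 0.870^0.5 / 2.07^1.5 = 3.93 × 0.9327 / 2.978 = 1.231 d⁻¹.

k_a ≈ 1.23 d⁻¹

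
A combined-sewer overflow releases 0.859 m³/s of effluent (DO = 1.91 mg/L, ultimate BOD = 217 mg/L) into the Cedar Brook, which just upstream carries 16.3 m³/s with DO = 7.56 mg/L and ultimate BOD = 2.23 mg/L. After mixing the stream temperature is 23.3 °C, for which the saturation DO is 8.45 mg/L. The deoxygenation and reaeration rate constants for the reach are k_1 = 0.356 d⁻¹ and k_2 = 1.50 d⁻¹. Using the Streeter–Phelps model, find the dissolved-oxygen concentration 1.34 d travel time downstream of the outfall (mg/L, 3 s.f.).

Mixed DO = (16.3×7.56 + 0.859×1.91)/(16.3+0.859) = 124.9/17.16 = 7.277 mg/L.
Mixed L₀ = (16.3×2.23 + 0.859×217)/(17.16) = 222.8/17.16 = 12.98 mg/L.
Initial deficit D₀ = C_s − DO₀ = 8.45 − 7.277 = 1.173 mg/L.
D(1.34) = [0.356×12.98/(1.50−0.356)](e^(−0.356×1.34) − e^(−1.50×1.34)) + 1.173 e^(−1.50×1.34)
= 4.040 × (0.6206 − 0.1340) + 1.173 × 0.1340 = 2.123 mg/L.
DO = 8.45 − 2.123 = 6.327 mg/L.

DO ≈ 6.33 mg/L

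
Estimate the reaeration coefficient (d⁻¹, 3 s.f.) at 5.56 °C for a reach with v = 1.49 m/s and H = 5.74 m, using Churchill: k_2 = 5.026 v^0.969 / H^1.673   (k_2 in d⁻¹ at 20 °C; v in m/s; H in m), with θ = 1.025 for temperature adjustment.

k_2 ≈ 0.278 d⁻¹

k_2(20) = 5.026 × 1.49^0.969 / 5.74^1.673 = 5.026 × 1.472 / 18.61 = 0.3975 d⁻¹.
k_2(5.56) = 0.3975 × 1.025^(5.56−20) = 0.3975 × 0.7001 = 0.2783 d⁻¹.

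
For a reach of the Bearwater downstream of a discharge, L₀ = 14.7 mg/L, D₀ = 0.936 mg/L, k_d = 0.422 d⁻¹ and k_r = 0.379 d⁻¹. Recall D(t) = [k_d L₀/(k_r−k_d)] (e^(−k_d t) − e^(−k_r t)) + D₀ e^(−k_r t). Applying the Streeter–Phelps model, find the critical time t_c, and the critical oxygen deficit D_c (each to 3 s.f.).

With k_r/k_d = 0.8981 and 1 − D₀(k_r−k_d)/(k_d L₀) = 1.006,
t_c = ln(0.8981 × 1.006) / (0.379 − 0.422) = ln(0.9039) / -0.04300 = -0.1010/-0.04300 = 2.349 d.
L(t_c) = L₀ e^(−k_d t_c) = 14.7 × 0.3711 = 5.455 mg/L, and at the critical point k_r D_c = k_d L, so D_c = (0.422/0.379) × 5.455 = 6.074 mg/L.

t_c ≈ 2.35 d; D_c ≈ 6.07 mg/L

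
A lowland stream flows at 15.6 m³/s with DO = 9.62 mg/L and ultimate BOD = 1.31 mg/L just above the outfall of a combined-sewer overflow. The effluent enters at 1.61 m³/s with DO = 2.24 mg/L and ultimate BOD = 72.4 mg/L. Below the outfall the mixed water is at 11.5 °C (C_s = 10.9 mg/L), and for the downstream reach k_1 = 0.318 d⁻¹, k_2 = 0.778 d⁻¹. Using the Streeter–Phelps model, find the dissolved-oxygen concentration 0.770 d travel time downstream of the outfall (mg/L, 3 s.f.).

DO ≈ 8.53 mg/L

Mixed DO = (15.6×9.62 + 1.61×2.24)/(15.6+1.61) = 153.7/17.21 = 8.930 mg/L.
Mixed L₀ = (15.6×1.31 + 1.61×72.4)/(17.21) = 137.0/17.21 = 7.960 mg/L.
Initial deficit D₀ = C_s − DO₀ = 10.9 − 8.930 = 1.970 mg/L.
D(0.770) = [0.318×7.960/(0.778−0.318)](e^(−0.318×0.770) − e^(−0.778×0.770)) + 1.970 e^(−0.778×0.770)
= 5.503 × (0.7828 − 0.5493) + 1.970 × 0.5493 = 2.367 mg/L.
DO = 10.9 − 2.367 = 8.533 mg/L.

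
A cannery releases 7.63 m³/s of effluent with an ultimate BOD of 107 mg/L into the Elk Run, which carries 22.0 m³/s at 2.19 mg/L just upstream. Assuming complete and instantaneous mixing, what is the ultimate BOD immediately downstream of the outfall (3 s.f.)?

29.2 mg/L

Flow-weighted mixing: C = (Q_r C_r + Q_w C_w)/(Q_r + Q_w)
= (22.0×2.19 + 7.63×107)/(22.0 + 7.63) = 864.6/29.63 = 29.18 mg/L.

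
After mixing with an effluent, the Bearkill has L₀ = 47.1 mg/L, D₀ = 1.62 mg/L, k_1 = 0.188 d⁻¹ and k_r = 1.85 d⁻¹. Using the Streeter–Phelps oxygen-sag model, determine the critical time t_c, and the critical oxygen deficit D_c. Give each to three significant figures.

t_c ≈ 1.16 d; D_c ≈ 3.85 mg/L

With k_r/k_1 = 9.840 and 1 − D₀(k_r−k_1)/(k_1 L₀) = 0.6959,
t_c = ln(9.840 × 0.6959) / (1.85 − 0.188) = ln(6.848) / 1.662 = 1.924/1.662 = 1.158 d.
L(t_c) = L₀ e^(−k_1 t_c) = 47.1 × 0.8044 = 37.89 mg/L, and at the critical point k_r D_c = k_1 L, so D_c = (0.188/1.85) × 37.89 = 3.850 mg/L.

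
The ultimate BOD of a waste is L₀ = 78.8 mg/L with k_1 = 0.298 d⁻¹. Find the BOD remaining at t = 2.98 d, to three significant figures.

L_t = L₀ e^(−k_1 t) = 78.8 × e^(−0.298×2.98) = 78.8 × 0.4115 = 32.42 mg/L.

L ≈ 32.4 mg/L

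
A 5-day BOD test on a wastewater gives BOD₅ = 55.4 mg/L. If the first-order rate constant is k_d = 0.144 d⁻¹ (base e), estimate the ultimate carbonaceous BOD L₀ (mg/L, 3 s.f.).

L₀ ≈ 108 mg/L

BOD₅ = L₀(1 − e^(−5k_d)) ⇒ L₀ = BOD₅ / (1 − e^(−5×0.144))
= 55.4 / (1 − 0.4868) = 55.4 / 0.5132 = 107.9 mg/L.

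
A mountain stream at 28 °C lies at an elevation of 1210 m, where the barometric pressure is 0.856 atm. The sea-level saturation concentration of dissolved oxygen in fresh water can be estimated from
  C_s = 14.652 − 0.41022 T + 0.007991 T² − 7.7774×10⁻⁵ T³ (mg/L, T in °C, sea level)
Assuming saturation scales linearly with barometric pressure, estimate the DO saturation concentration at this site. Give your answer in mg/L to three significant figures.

C_s ≈ 6.61 mg/L

At sea level: C_s = 14.652 − 0.41022×28 + 0.007991×28² − 7.7774×10⁻⁵×28³ = 7.723 mg/L.
Pressure correction: C_s' = 7.723 × 0.856 = 6.611 mg/L.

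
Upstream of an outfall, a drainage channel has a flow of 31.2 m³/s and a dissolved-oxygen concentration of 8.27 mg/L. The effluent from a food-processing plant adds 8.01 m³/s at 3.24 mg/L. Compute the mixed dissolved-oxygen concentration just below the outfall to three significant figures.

7.24 mg/L

Flow-weighted mixing: C = (Q_r C_r + Q_w C_w)/(Q_r + Q_w)
= (31.2×8.27 + 8.01×3.24)/(31.2 + 8.01) = 284.0/39.21 = 7.242 mg/L.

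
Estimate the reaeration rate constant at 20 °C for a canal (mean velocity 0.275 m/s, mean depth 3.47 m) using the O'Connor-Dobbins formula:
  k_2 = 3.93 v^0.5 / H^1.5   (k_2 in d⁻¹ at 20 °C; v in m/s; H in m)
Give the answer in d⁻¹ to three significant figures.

k_2 ≈ 0.319 d⁻¹

k_2 = 3.93 × 0.275^0.5 / 3.47^1.5 = 3.93 × 0.5244 / 6.464 = 0.3188 d⁻¹.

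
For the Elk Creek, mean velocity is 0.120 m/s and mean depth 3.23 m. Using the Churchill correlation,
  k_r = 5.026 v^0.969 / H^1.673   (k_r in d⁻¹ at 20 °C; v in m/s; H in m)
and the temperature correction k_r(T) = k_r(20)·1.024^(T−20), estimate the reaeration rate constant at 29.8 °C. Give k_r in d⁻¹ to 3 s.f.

k_r ≈ 0.114 d⁻¹

k_r(20) = 5.026 × 0.120^0.969 / 3.23^1.673 = 5.026 × 0.1282 / 7.110 = 0.09058 d⁻¹.
k_r(29.8) = 0.09058 × 1.024^(29.8−20) = 0.09058 × 1.262 = 0.1143 d⁻¹.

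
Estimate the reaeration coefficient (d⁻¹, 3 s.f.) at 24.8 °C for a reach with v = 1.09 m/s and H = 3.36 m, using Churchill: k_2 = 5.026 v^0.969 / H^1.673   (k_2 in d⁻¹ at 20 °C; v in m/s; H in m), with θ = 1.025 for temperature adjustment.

k_2 ≈ 0.810 d⁻¹

k_2(20) = 5.026 × 1.09^0.969 / 3.36^1.673 = 5.026 × 1.087 / 7.596 = 0.7193 d⁻¹.
k_2(24.8) = 0.7193 × 1.025^(24.8−20) = 0.7193 × 1.126 = 0.8098 d⁻¹.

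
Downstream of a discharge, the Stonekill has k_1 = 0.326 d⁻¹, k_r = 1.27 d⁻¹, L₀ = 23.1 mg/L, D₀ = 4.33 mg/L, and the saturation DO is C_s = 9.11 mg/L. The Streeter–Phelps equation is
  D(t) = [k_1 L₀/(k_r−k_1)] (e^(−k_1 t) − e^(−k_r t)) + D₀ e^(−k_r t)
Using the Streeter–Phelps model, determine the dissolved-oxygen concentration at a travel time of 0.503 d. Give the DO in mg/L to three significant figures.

DO ≈ 4.26 mg/L

k_1 L₀/(k_r−k_1) = 0.326×23.1/(1.27−0.326) = 7.531/0.9440 = 7.977 mg/L.
e^(−k_1 t) = e^(−0.326×0.5030) = 0.8488; e^(−k_r t) = e^(−1.27×0.5030) = 0.5279.
D = 7.977 × (0.8488 − 0.5279) + 4.33 × 0.5279 = 2.559 + 2.286 = 4.845 mg/L.
DO = C_s − D = 9.11 − 4.845 = 4.265 mg/L.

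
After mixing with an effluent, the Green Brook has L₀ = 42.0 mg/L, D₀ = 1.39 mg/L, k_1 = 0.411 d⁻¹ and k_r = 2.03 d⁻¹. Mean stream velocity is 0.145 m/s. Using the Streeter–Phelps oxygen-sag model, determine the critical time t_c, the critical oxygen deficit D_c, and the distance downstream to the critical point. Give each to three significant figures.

t_c ≈ 0.900 d; D_c ≈ 5.87 mg/L; x_c ≈ 11.3 km

t_c = [1/(k_r−k_1)] ln[(k_r/k_1)(1 − D₀(k_r−k_1)/(k_1 L₀))]
= [1/(2.03−0.411)] ln[(2.03/0.411)(1 − 1.39×1.619/(0.411×42.0))]
= (1/1.619) ln[4.939 × 0.8696] = 0.6177 × ln(4.295) = 0.6177 × 1.458 = 0.9003 d.
L(t_c) = L₀ e^(−k_1 t_c) = 42.0 × 0.6907 = 29.01 mg/L, and at the critical point k_r D_c = k_1 L, so D_c = (0.411/2.03) × 29.01 = 5.874 mg/L.
x_c = v t_c = 0.145 m/s × 0.9003 d × 86400 s/d = 11280 m ≈ 11.3 km.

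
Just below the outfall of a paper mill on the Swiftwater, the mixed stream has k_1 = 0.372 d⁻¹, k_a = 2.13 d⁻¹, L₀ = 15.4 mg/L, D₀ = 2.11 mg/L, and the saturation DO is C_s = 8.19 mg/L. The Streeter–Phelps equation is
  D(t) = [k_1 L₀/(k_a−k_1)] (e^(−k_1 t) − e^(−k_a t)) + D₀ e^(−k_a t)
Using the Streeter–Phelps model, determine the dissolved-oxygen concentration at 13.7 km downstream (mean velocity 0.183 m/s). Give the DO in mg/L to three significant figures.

Travel time t = x/v = 13.7 km / (0.183 m/s) = 13700 m / 0.183 m/s = 74860 s = 0.8665 d.
k_1 L₀/(k_a−k_1) = 0.372×15.4/(2.13−0.372) = 5.729/1.758 = 3.259 mg/L.
e^(−k_1 t) = e^(−0.372×0.8665) = 0.7245; e^(−k_a t) = e^(−2.13×0.8665) = 0.1579.
D = 3.259 × (0.7245 − 0.1579) + 2.11 × 0.1579 = 1.846 + 0.3332 = 2.179 mg/L.
DO = C_s − D = 8.19 − 2.179 = 6.011 mg/L.

DO ≈ 6.01 mg/L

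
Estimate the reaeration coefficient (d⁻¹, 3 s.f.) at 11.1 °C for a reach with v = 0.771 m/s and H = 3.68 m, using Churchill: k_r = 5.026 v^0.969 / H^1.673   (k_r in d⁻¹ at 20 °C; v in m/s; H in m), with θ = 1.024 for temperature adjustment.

k_r ≈ 0.358 d⁻¹

k_r(20) = 5.026 × 0.771^0.969 / 3.68^1.673 = 5.026 × 0.7772 / 8.844 = 0.4417 d⁻¹.
k_r(11.1) = 0.4417 × 1.024^(11.1−20) = 0.4417 × 0.8097 = 0.3576 d⁻¹.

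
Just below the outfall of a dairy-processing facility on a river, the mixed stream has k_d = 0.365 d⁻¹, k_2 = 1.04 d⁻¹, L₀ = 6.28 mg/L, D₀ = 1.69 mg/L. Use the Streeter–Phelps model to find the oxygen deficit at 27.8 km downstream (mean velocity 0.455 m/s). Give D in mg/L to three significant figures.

Travel time t = x/v = 27.8 km / (0.455 m/s) = 27800 m / 0.455 m/s = 61100 s = 0.7072 d.
k_d L₀/(k_2−k_d) = 0.365×6.28/(1.04−0.365) = 2.292/0.6750 = 3.396 mg/L.
e^(−k_d t) = e^(−0.365×0.7072) = 0.7725; e^(−k_2 t) = e^(−1.04×0.7072) = 0.4793.
D = 3.396 × (0.7725 − 0.4793) + 1.69 × 0.4793 = 0.9957 + 0.8100 = 1.806 mg/L.

D ≈ 1.81 mg/L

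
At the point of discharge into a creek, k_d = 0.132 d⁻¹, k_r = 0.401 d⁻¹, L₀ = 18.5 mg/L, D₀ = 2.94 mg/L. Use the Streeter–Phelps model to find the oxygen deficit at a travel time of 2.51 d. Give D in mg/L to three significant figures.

D ≈ 4.27 mg/L

k_d L₀/(k_r−k_d) = 0.132×18.5/(0.401−0.132) = 2.442/0.2690 = 9.078 mg/L.
e^(−k_d t) = e^(−0.132×2.510) = 0.7180; e^(−k_r t) = e^(−0.401×2.510) = 0.3655.
D = 9.078 × (0.7180 − 0.3655) + 2.94 × 0.3655 = 3.200 + 1.075 = 4.274 mg/L.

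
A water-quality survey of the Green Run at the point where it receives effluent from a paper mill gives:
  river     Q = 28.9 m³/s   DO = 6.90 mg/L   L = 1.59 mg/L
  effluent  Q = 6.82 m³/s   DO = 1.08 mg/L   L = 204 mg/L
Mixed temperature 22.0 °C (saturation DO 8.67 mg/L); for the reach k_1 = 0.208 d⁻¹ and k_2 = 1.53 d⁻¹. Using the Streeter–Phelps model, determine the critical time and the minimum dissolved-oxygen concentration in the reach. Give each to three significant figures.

t_c ≈ 1.05 d; minimum DO ≈ 4.27 mg/L

Mixed DO = (28.9×6.90 + 6.82×1.08)/(28.9+6.82) = 206.8/35.72 = 5.789 mg/L.
Mixed L₀ = (28.9×1.59 + 6.82×204)/(35.72) = 1437/35.72 = 40.24 mg/L.
Initial deficit D₀ = C_s − DO₀ = 8.67 − 5.789 = 2.881 mg/L.
t_c = (1/1.322) ln[(1.53/0.208)(1 − 2.881×1.322/(0.208×40.24))] = 0.7564 × ln(4.008) = 1.050 d.
D_c = (0.208/1.53) × 40.24 × e^(−0.208×1.050) = 0.1359 × 40.24 × 0.8038 = 4.397 mg/L.
Minimum DO = 8.67 − 4.397 = 4.273 mg/L.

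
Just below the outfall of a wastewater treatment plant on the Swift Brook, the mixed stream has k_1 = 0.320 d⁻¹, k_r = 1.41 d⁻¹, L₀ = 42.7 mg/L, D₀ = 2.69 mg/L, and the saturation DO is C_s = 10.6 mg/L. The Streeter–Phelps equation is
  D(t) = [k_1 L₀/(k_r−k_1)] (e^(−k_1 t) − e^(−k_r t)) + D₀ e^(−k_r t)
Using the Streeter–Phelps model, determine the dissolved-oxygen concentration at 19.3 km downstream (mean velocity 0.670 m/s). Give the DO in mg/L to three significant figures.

DO ≈ 5.49 mg/L

Travel time t = x/v = 19.3 km / (0.670 m/s) = 19300 m / 0.670 m/s = 28810 s = 0.3334 d.
k_1 L₀/(k_r−k_1) = 0.320×42.7/(1.41−0.320) = 13.66/1.090 = 12.54 mg/L.
e^(−k_1 t) = e^(−0.320×0.3334) = 0.8988; e^(−k_r t) = e^(−1.41×0.3334) = 0.6249.
D = 12.54 × (0.8988 − 0.6249) + 2.69 × 0.6249 = 3.433 + 1.681 = 5.114 mg/L.
DO = C_s − D = 10.6 − 5.114 = 5.486 mg/L.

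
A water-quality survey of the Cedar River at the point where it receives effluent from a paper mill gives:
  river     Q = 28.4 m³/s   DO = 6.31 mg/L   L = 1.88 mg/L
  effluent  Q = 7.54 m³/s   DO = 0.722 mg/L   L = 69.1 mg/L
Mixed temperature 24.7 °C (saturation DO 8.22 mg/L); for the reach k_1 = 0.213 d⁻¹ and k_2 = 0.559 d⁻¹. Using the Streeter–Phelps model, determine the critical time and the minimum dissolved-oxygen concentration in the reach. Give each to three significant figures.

Mixed DO = (28.4×6.31 + 7.54×0.722)/(28.4+7.54) = 184.6/35.94 = 5.138 mg/L.
Mixed L₀ = (28.4×1.88 + 7.54×69.1)/(35.94) = 574.4/35.94 = 15.98 mg/L.
Initial deficit D₀ = C_s − DO₀ = 8.22 − 5.138 = 3.082 mg/L.
t_c = (1/0.3460) ln[(0.559/0.213)(1 − 3.082×0.3460/(0.213×15.98))] = 2.890 × ln(1.802) = 1.702 d.
D_c = (0.213/0.559) × 15.98 × e^(−0.213×1.702) = 0.3810 × 15.98 × 0.6959 = 4.238 mg/L.
Minimum DO = 8.22 − 4.238 = 3.982 mg/L.

t_c ≈ 1.70 d; minimum DO ≈ 3.98 mg/L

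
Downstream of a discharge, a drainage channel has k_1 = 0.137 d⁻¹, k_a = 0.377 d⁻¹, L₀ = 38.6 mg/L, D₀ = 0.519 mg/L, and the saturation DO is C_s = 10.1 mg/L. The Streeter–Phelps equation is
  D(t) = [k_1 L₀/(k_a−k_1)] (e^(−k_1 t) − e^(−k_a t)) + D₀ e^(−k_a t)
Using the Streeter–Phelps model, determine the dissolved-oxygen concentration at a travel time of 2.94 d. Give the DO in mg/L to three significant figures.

k_1 L₀/(k_a−k_1) = 0.137×38.6/(0.377−0.137) = 5.288/0.2400 = 22.03 mg/L.
e^(−k_1 t) = e^(−0.137×2.940) = 0.6685; e^(−k_a t) = e^(−0.377×2.940) = 0.3301.
D = 22.03 × (0.6685 − 0.3301) + 0.519 × 0.3301 = 7.456 + 0.1713 = 7.627 mg/L.
DO = C_s − D = 10.1 − 7.627 = 2.473 mg/L.

DO ≈ 2.47 mg/L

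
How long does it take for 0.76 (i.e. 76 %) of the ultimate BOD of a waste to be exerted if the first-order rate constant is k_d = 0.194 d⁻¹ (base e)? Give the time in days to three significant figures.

y/L₀ = 1 − e^(−k_d t) = 0.76 ⇒ e^(−k_d t) = 0.240
t = −ln(0.240) / 0.194 = 1.427 / 0.194 = 7.356 d.

t ≈ 7.36 d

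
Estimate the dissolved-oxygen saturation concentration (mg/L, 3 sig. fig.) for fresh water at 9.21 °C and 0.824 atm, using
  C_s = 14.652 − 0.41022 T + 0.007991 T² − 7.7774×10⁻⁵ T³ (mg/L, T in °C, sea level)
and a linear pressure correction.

At sea level: C_s = 14.652 − 0.41022×9.21 + 0.007991×9.21² − 7.7774×10⁻⁵×9.21³ = 11.49 mg/L.
Pressure correction: C_s' = 11.49 × 0.824 = 9.469 mg/L.

C_s ≈ 9.47 mg/L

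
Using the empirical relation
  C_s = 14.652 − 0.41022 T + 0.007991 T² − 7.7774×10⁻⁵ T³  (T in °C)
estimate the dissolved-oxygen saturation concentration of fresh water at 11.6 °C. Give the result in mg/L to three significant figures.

C_s ≈ 10.8 mg/L

C_s = 14.652 − 0.41022×11.6 + 0.007991×11.6² − 7.7774×10⁻⁵×11.6³ = 10.85 mg/L.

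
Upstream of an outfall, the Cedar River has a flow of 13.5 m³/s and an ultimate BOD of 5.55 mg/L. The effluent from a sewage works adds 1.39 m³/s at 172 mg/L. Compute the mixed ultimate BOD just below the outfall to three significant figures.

Flow-weighted mixing: C = (Q_r C_r + Q_w C_w)/(Q_r + Q_w)
= (13.5×5.55 + 1.39×172)/(13.5 + 1.39) = 314.0/14.89 = 21.09 mg/L.

21.1 mg/L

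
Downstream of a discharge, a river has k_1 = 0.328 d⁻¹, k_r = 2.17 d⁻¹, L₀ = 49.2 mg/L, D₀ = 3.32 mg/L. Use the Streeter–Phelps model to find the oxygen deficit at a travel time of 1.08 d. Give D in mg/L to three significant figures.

D ≈ 5.63 mg/L

k_1 L₀/(k_r−k_1) = 0.328×49.2/(2.17−0.328) = 16.14/1.842 = 8.761 mg/L.
e^(−k_1 t) = e^(−0.328×1.080) = 0.7017; e^(−k_r t) = e^(−2.17×1.080) = 0.09598.
D = 8.761 × (0.7017 − 0.09598) + 3.32 × 0.09598 = 5.307 + 0.3187 = 5.625 mg/L.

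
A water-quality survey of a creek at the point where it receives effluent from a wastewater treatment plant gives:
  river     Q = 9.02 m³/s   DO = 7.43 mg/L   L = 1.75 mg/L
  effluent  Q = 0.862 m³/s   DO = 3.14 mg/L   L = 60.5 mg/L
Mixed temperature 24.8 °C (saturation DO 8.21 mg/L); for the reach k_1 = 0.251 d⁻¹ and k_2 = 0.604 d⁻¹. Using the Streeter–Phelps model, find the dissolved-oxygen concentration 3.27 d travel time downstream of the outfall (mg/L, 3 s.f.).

Mixed DO = (9.02×7.43 + 0.862×3.14)/(9.02+0.862) = 69.73/9.882 = 7.056 mg/L.
Mixed L₀ = (9.02×1.75 + 0.862×60.5)/(9.882) = 67.94/9.882 = 6.875 mg/L.
Initial deficit D₀ = C_s − DO₀ = 8.21 − 7.056 = 1.154 mg/L.
D(3.27) = [0.251×6.875/(0.604−0.251)](e^(−0.251×3.27) − e^(−0.604×3.27)) + 1.154 e^(−0.604×3.27)
= 4.888 × (0.4401 − 0.1388) + 1.154 × 0.1388 = 1.633 mg/L.
DO = 8.21 − 1.633 = 6.577 mg/L.

DO ≈ 6.58 mg/L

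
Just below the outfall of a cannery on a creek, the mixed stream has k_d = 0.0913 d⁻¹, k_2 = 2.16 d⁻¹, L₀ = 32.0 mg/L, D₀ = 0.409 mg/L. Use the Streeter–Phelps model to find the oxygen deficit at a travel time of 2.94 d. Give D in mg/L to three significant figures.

D ≈ 1.08 mg/L

k_d L₀/(k_2−k_d) = 0.0913×32.0/(2.16−0.0913) = 2.922/2.069 = 1.412 mg/L.
e^(−k_d t) = e^(−0.0913×2.940) = 0.7646; e^(−k_2 t) = e^(−2.16×2.940) = 0.001746.
D = 1.412 × (0.7646 − 0.001746) + 0.409 × 0.001746 = 1.077 + 0.0007141 = 1.078 mg/L.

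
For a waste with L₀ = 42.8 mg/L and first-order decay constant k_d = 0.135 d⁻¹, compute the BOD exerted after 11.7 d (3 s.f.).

y_t = L₀(1 − e^(−k_d t)) = 42.8 × (1 − e^(−0.135×11.7))
= 42.8 × (1 − 0.2061) = 42.8 × 0.7939 = 33.98 mg/L.

y ≈ 34.0 mg/L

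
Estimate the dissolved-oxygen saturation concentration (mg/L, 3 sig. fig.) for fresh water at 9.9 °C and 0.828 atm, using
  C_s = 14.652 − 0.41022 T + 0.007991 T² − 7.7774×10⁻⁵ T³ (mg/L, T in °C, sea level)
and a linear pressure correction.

C_s ≈ 9.36 mg/L

At sea level: C_s = 14.652 − 0.41022×9.9 + 0.007991×9.9² − 7.7774×10⁻⁵×9.9³ = 11.30 mg/L.
Pressure correction: C_s' = 11.30 × 0.828 = 9.355 mg/L.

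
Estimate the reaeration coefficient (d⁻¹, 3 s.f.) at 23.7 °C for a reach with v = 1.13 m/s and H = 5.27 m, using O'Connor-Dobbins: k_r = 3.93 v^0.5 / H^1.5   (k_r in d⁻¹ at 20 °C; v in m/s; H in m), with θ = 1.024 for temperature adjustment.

k_r(20) = 3.93 × 1.13^0.5 / 5.27^1.5 = 3.93 × 1.063 / 12.10 = 0.3453 d⁻¹.
k_r(23.7) = 0.3453 × 1.024^(23.7−20) = 0.3453 × 1.092 = 0.3770 d⁻¹.

k_r ≈ 0.377 d⁻¹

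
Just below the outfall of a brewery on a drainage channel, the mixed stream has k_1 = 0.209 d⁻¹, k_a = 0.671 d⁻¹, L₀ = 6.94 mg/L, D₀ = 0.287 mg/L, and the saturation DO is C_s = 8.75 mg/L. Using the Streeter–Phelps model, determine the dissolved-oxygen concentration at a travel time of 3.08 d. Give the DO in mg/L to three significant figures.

k_1 L₀/(k_a−k_1) = 0.209×6.94/(0.671−0.209) = 1.450/0.4620 = 3.140 mg/L.
e^(−k_1 t) = e^(−0.209×3.080) = 0.5253; e^(−k_a t) = e^(−0.671×3.080) = 0.1266.
D = 3.140 × (0.5253 − 0.1266) + 0.287 × 0.1266 = 1.252 + 0.03634 = 1.288 mg/L.
DO = C_s − D = 8.75 − 1.288 = 7.462 mg/L.

DO ≈ 7.46 mg/L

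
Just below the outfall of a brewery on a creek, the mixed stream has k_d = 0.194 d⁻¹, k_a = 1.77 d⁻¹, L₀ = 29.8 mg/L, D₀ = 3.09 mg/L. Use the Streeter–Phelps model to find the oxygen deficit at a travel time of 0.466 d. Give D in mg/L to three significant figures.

k_d L₀/(k_a−k_d) = 0.194×29.8/(1.77−0.194) = 5.781/1.576 = 3.668 mg/L.
e^(−k_d t) = e^(−0.194×0.4660) = 0.9136; e^(−k_a t) = e^(−1.77×0.4660) = 0.4383.
D = 3.668 × (0.9136 − 0.4383) + 3.09 × 0.4383 = 1.743 + 1.354 = 3.098 mg/L.

D ≈ 3.10 mg/L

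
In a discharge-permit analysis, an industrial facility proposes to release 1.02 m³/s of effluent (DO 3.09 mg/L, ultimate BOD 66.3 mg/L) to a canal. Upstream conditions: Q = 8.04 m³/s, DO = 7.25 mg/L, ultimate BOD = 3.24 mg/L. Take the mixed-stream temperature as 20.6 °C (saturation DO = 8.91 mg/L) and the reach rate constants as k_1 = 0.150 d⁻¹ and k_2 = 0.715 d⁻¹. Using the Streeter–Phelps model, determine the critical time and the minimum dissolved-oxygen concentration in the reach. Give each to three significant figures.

t_c ≈ 0.121 d; minimum DO ≈ 6.78 mg/L

Mixed DO = (8.04×7.25 + 1.02×3.09)/(8.04+1.02) = 61.44/9.060 = 6.782 mg/L.
Mixed L₀ = (8.04×3.24 + 1.02×66.3)/(9.060) = 93.68/9.060 = 10.34 mg/L.
Initial deficit D₀ = C_s − DO₀ = 8.91 − 6.782 = 2.128 mg/L.
t_c = (1/0.5650) ln[(0.715/0.150)(1 − 2.128×0.5650/(0.150×10.34))] = 1.770 × ln(1.071) = 0.1211 d.
D_c = (0.150/0.715) × 10.34 × e^(−0.150×0.1211) = 0.2098 × 10.34 × 0.9820 = 2.130 mg/L.
Minimum DO = 8.91 − 2.130 = 6.780 mg/L.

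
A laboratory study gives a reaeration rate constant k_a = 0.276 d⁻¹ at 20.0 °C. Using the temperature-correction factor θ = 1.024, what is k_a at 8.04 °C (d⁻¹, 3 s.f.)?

k_a(T₂) = k_a(T₁) · θ^(T₂−T₁) = 0.276 × 1.024^(8.04−20.0)
= 0.276 × 1.024^-12.0 = 0.276 × 0.7530 = 0.2078 d⁻¹.

k_a ≈ 0.208 d⁻¹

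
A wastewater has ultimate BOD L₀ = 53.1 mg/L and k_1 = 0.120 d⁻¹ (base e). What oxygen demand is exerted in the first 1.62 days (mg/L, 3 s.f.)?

y_t = L₀(1 − e^(−k_1 t)) = 53.1 × (1 − e^(−0.120×1.62))
= 53.1 × (1 − 0.8233) = 53.1 × 0.1767 = 9.381 mg/L.

y ≈ 9.38 mg/L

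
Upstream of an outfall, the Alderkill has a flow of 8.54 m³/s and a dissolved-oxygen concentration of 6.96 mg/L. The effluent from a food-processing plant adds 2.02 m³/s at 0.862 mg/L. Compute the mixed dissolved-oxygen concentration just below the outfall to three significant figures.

5.79 mg/L

Flow-weighted mixing: C = (Q_r C_r + Q_w C_w)/(Q_r + Q_w)
= (8.54×6.96 + 2.02×0.862)/(8.54 + 2.02) = 61.18/10.56 = 5.794 mg/L.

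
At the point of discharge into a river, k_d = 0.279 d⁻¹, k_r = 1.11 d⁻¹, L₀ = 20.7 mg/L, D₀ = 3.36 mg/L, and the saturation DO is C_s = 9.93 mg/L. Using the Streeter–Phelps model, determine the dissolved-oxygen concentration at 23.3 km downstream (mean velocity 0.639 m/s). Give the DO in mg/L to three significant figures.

Travel time t = x/v = 23.3 km / (0.639 m/s) = 23300 m / 0.639 m/s = 36460 s = 0.4220 d.
k_d L₀/(k_r−k_d) = 0.279×20.7/(1.11−0.279) = 5.775/0.8310 = 6.950 mg/L.
e^(−k_d t) = e^(−0.279×0.4220) = 0.8889; e^(−k_r t) = e^(−1.11×0.4220) = 0.6260.
D = 6.950 × (0.8889 − 0.6260) + 3.36 × 0.6260 = 1.827 + 2.103 = 3.931 mg/L.
DO = C_s − D = 9.93 − 3.931 = 5.999 mg/L.

DO ≈ 6.00 mg/L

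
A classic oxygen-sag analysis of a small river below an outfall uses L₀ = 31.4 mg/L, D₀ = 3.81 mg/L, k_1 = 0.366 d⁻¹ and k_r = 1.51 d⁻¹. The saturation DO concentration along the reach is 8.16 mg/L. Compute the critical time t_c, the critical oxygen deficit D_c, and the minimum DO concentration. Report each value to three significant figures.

With k_r/k_1 = 4.126 and 1 − D₀(k_r−k_1)/(k_1 L₀) = 0.6207,
t_c = ln(4.126 × 0.6207) / (1.51 − 0.366) = ln(2.561) / 1.144 = 0.9404/1.144 = 0.8220 d.
L(t_c) = L₀ e^(−k_1 t_c) = 31.4 × 0.7402 = 23.24 mg/L, and at the critical point k_r D_c = k_1 L, so D_c = (0.366/1.51) × 23.24 = 5.633 mg/L.
Minimum DO = C_s − D_c = 8.16 − 5.633 = 2.527 mg/L.

t_c ≈ 0.822 d; D_c ≈ 5.63 mg/L; min DO ≈ 2.53 mg/L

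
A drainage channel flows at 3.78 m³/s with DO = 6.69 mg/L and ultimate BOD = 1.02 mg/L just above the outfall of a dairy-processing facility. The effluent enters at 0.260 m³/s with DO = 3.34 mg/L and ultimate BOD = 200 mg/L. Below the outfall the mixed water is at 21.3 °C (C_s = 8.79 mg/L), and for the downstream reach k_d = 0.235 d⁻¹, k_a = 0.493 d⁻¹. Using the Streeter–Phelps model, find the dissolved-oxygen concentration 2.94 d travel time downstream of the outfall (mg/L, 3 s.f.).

Mixed DO = (3.78×6.69 + 0.260×3.34)/(3.78+0.260) = 26.16/4.040 = 6.474 mg/L.
Mixed L₀ = (3.78×1.02 + 0.260×200)/(4.040) = 55.86/4.040 = 13.83 mg/L.
Initial deficit D₀ = C_s − DO₀ = 8.79 − 6.474 = 2.316 mg/L.
D(2.94) = [0.235×13.83/(0.493−0.235)](e^(−0.235×2.94) − e^(−0.493×2.94)) + 2.316 e^(−0.493×2.94)
= 12.59 × (0.5011 − 0.2347) + 2.316 × 0.2347 = 3.899 mg/L.
DO = 8.79 − 3.899 = 4.891 mg/L.

DO ≈ 4.89 mg/L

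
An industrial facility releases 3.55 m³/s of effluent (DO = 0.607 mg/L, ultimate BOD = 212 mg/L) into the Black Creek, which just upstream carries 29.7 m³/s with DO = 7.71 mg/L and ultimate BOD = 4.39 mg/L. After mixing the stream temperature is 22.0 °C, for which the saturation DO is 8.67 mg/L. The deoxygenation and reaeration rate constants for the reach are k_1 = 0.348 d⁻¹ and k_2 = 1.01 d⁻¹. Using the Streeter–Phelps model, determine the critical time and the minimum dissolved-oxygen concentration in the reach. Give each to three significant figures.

Mixed DO = (29.7×7.71 + 3.55×0.607)/(29.7+3.55) = 231.1/33.25 = 6.952 mg/L.
Mixed L₀ = (29.7×4.39 + 3.55×212)/(33.25) = 883.0/33.25 = 26.56 mg/L.
Initial deficit D₀ = C_s − DO₀ = 8.67 − 6.952 = 1.718 mg/L.
t_c = (1/0.6620) ln[(1.01/0.348)(1 − 1.718×0.6620/(0.348×26.56))] = 1.511 × ln(2.545) = 1.411 d.
D_c = (0.348/1.01) × 26.56 × e^(−0.348×1.411) = 0.3446 × 26.56 × 0.6120 = 5.600 mg/L.
Minimum DO = 8.67 − 5.600 = 3.070 mg/L.

t_c ≈ 1.41 d; minimum DO ≈ 3.07 mg/L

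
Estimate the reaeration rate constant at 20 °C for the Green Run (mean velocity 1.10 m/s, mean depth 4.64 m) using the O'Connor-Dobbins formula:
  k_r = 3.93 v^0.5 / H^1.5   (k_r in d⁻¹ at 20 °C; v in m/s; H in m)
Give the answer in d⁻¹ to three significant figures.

k_r ≈ 0.412 d⁻¹

k_r = 3.93 × 1.10^0.5 / 4.64^1.5 = 3.93 × 1.049 / 9.995 = 0.4124 d⁻¹.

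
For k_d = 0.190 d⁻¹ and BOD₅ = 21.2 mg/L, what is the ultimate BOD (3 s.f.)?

BOD₅ = L₀(1 − e^(−5k_d)) ⇒ L₀ = BOD₅ / (1 − e^(−5×0.190))
= 21.2 / (1 − 0.3867) = 21.2 / 0.6133 = 34.57 mg/L.

L₀ ≈ 34.6 mg/L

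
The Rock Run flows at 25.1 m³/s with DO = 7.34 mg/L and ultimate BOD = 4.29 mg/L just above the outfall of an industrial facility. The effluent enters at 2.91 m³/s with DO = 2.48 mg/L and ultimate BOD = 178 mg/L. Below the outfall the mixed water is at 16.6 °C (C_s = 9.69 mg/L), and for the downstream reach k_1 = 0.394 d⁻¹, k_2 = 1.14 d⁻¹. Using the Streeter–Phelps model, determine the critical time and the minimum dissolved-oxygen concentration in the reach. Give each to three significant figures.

t_c ≈ 1.05 d; minimum DO ≈ 4.59 mg/L

Mixed DO = (25.1×7.34 + 2.91×2.48)/(25.1+2.91) = 191.5/28.01 = 6.835 mg/L.
Mixed L₀ = (25.1×4.29 + 2.91×178)/(28.01) = 625.7/28.01 = 22.34 mg/L.
Initial deficit D₀ = C_s − DO₀ = 9.69 − 6.835 = 2.855 mg/L.
t_c = (1/0.7460) ln[(1.14/0.394)(1 − 2.855×0.7460/(0.394×22.34))] = 1.340 × ln(2.193) = 1.053 d.
D_c = (0.394/1.14) × 22.34 × e^(−0.394×1.053) = 0.3456 × 22.34 × 0.6605 = 5.099 mg/L.
Minimum DO = 9.69 − 5.099 = 4.591 mg/L.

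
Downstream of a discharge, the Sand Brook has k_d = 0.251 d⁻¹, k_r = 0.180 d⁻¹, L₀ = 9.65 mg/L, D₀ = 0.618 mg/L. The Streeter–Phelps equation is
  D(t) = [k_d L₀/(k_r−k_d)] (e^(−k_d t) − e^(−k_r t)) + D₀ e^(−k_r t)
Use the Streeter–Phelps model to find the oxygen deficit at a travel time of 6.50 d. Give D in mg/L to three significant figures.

D ≈ 4.11 mg/L

k_d L₀/(k_r−k_d) = 0.251×9.65/(0.180−0.251) = 2.422/-0.07100 = -34.11 mg/L.
e^(−k_d t) = e^(−0.251×6.500) = 0.1956; e^(−k_r t) = e^(−0.180×6.500) = 0.3104.
D = -34.11 × (0.1956 − 0.3104) + 0.618 × 0.3104 = 3.914 + 0.1918 = 4.106 mg/L.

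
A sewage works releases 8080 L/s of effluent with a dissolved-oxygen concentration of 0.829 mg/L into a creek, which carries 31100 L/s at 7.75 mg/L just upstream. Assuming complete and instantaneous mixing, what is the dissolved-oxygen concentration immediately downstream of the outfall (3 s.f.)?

6.32 mg/L

Flow-weighted mixing: C = (Q_r C_r + Q_w C_w)/(Q_r + Q_w)
= (31100×7.75 + 8080×0.829)/(31100 + 8080) = 247700/39180 = 6.323 mg/L.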